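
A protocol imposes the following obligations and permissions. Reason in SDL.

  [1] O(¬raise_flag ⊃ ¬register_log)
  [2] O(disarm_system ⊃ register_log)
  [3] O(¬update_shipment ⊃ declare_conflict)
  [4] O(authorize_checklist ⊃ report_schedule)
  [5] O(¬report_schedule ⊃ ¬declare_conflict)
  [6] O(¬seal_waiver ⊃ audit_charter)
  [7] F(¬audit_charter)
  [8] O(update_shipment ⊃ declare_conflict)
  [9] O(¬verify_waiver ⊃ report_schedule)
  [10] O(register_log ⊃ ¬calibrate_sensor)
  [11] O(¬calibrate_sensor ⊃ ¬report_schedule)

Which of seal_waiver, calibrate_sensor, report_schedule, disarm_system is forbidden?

disarm_system

By case analysis on update_shipment: premise 8 gives O(update_shipment ⊃ declare_conflict) and premise 3 gives O(¬update_shipment ⊃ declare_conflict), so O(declare_conflict) either way.
Premise 5, O(¬report_schedule ⊃ ¬declare_conflict), contraposes to O(declare_conflict ⊃ report_schedule); with O(declare_conflict) we get O(report_schedule).
Premise 11 is O(¬calibrate_sensor ⊃ ¬report_schedule); contrapositively O(report_schedule ⊃ calibrate_sensor). Since O(report_schedule) holds, K gives O(calibrate_sensor).
Premise 10 is O(register_log ⊃ ¬calibrate_sensor); contrapositively O(calibrate_sensor ⊃ ¬register_log). Since O(calibrate_sensor) holds, K gives O(¬register_log).
Premise 2 is O(disarm_system ⊃ register_log); contrapositively O(¬register_log ⊃ ¬disarm_system). Since O(¬register_log) holds, K gives O(¬disarm_system).
So O(¬disarm_system) holds, i.e. disarm_system is forbidden. None of the other listed options is forbidden under the premises.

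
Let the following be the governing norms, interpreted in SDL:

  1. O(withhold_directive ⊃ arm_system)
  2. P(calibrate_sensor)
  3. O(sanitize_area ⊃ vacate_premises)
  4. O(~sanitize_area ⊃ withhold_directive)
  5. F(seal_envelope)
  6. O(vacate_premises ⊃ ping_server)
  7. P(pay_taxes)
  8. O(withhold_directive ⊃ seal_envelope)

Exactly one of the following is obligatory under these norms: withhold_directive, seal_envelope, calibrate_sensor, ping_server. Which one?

ping_server

Premise 5, F(seal_envelope), is equivalent to O(~seal_envelope).
Premise 8, O(withhold_directive ⊃ seal_envelope), contraposes to O(~seal_envelope ⊃ ~withhold_directive); with O(~seal_envelope) we get O(~withhold_directive).
The contrapositive of premise 4 (O(~sanitize_area ⊃ withhold_directive)) is O(~withhold_directive ⊃ sanitize_area), and O(~withhold_directive) is already established, so O(sanitize_area).
With premise 3, O(sanitize_area ⊃ vacate_premises), the K-axiom yields O(vacate_premises).
From O(vacate_premises) and premise 6, O(vacate_premises ⊃ ping_server), we obtain O(ping_server).
So O(ping_server) holds — ping_server is obligatory. None of the other listed options is made obligatory by any chain of premises.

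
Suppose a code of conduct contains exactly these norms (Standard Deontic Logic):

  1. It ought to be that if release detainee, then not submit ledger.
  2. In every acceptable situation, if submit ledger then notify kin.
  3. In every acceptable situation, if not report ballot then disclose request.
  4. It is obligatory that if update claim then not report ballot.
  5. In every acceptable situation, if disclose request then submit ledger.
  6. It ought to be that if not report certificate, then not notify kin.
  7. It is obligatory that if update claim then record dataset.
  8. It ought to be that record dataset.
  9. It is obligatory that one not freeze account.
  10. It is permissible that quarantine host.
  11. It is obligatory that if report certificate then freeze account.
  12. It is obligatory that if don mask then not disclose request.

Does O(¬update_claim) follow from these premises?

Yes

From premise 9 we have O(¬freeze_account).
Premise 11, O(report_certificate → freeze_account), contraposes to O(¬freeze_account → ¬report_certificate); with O(¬freeze_account) we get O(¬report_certificate).
From O(¬report_certificate) and premise 6, O(¬report_certificate → ¬notify_kin), we obtain O(¬notify_kin).
Premise 2 is O(submit_ledger → notify_kin); contrapositively O(¬notify_kin → ¬submit_ledger). Since O(¬notify_kin) holds, K gives O(¬submit_ledger).
Premise 5, O(disclose_request → submit_ledger), contraposes to O(¬submit_ledger → ¬disclose_request); with O(¬submit_ledger) we get O(¬disclose_request).
Premise 3 is O(¬report_ballot → disclose_request); contrapositively O(¬disclose_request → report_ballot). Since O(¬disclose_request) holds, K gives O(report_ballot).
Premise 4, O(update_claim → ¬report_ballot), contraposes to O(report_ballot → ¬update_claim); with O(report_ballot) we get O(¬update_claim).
Premises 1, 7, 8, 10, 12 do not contribute to this derivation.
So O(¬update_claim) follows.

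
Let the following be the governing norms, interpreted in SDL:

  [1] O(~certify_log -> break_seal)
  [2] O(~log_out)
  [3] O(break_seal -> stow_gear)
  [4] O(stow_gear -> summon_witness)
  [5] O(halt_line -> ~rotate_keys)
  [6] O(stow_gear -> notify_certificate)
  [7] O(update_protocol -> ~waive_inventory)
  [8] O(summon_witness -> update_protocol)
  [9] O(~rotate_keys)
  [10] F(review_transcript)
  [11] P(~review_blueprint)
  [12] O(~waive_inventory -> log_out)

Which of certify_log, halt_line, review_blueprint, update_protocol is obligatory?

certify_log

Premise 2 gives O(~log_out).
Premise 12 is O(~waive_inventory -> log_out); contrapositively O(~log_out -> waive_inventory). Since O(~log_out) holds, K gives O(waive_inventory).
The contrapositive of premise 7 (O(update_protocol -> ~waive_inventory)) is O(waive_inventory -> ~update_protocol), and O(waive_inventory) is already established, so O(~update_protocol).
Premise 8, O(summon_witness -> update_protocol), contraposes to O(~update_protocol -> ~summon_witness); with O(~update_protocol) we get O(~summon_witness).
The contrapositive of premise 4 (O(stow_gear -> summon_witness)) is O(~summon_witness -> ~stow_gear), and O(~summon_witness) is already established, so O(~stow_gear).
Premise 3, O(break_seal -> stow_gear), contraposes to O(~stow_gear -> ~break_seal); with O(~stow_gear) we get O(~break_seal).
Premise 1 is O(~certify_log -> break_seal); contrapositively O(~break_seal -> certify_log). Since O(~break_seal) holds, K gives O(certify_log).
So O(certify_log) holds — certify_log is obligatory. None of the other listed options is made obligatory by any chain of premises.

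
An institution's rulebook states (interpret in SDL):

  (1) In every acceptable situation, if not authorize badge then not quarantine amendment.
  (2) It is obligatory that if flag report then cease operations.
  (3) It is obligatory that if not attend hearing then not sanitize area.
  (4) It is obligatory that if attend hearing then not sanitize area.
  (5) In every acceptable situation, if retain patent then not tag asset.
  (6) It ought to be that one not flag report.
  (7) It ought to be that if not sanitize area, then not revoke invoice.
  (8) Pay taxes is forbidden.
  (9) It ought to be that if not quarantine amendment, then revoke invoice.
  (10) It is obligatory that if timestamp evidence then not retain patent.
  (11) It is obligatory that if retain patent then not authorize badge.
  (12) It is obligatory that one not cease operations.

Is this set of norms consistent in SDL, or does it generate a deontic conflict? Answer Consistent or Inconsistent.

Consistent

Premise 2 is O(flag_report → cease_operations), but O(flag_report) is not derivable from the premises, so it does not yield O(cease_operations).
So O(cease_operations) is not derivable, and the apparent clash with O(¬cease_operations) does not arise.
A world satisfying every obligation exists (e.g. attend_hearing=false, authorize_badge=true, cease_operations=false, flag_report=false, pay_taxes=false, quarantine_amendment=true, retain_patent=false, revoke_invoice=false, sanitize_area=false, tag_asset=false, timestamp_evidence=false); no atom is both obligatory and forbidden, so the set is consistent.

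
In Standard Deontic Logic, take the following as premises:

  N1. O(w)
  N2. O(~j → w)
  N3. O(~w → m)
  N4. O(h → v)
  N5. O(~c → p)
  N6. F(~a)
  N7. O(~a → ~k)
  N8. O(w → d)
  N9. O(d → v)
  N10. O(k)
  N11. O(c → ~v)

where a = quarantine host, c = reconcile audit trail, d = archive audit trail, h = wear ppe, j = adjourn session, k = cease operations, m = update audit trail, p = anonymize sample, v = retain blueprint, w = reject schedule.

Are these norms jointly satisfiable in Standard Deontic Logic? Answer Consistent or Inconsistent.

Consistent

Premise 7 is O(~a → ~k), but O(~a) is not derivable from the premises, so it does not yield O(~k).
So O(~k) is not derivable, and the apparent clash with O(k) does not arise.
A world satisfying every obligation exists (e.g. a=true, c=false, d=true, h=false, j=false, k=true, m=false, p=true, v=true, w=true); no atom is both obligatory and forbidden, so the set is consistent.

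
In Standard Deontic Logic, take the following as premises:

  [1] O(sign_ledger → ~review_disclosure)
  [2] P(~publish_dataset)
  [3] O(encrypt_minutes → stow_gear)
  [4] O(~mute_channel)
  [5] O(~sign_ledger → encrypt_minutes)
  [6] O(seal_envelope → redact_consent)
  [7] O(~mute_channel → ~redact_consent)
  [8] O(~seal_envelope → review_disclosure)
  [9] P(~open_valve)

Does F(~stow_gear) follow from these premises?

Yes

From premise 4 we have O(~mute_channel).
From O(~mute_channel) and premise 7, O(~mute_channel → ~redact_consent), we obtain O(~redact_consent).
Premise 6, O(seal_envelope → redact_consent), contraposes to O(~redact_consent → ~seal_envelope); with O(~redact_consent) we get O(~seal_envelope).
Premise 8 is O(~seal_envelope → review_disclosure); since O(~seal_envelope), deontic closure gives O(review_disclosure).
Premise 1 is O(sign_ledger → ~review_disclosure); contrapositively O(review_disclosure → ~sign_ledger). Since O(review_disclosure) holds, K gives O(~sign_ledger).
With premise 5, O(~sign_ledger → encrypt_minutes), the K-axiom yields O(encrypt_minutes).
From O(encrypt_minutes) and premise 3, O(encrypt_minutes → stow_gear), we obtain O(stow_gear).
Premises 2, 9 do not contribute to this derivation.
So O(stow_gear) holds, i.e. F(~stow_gear). The claim follows.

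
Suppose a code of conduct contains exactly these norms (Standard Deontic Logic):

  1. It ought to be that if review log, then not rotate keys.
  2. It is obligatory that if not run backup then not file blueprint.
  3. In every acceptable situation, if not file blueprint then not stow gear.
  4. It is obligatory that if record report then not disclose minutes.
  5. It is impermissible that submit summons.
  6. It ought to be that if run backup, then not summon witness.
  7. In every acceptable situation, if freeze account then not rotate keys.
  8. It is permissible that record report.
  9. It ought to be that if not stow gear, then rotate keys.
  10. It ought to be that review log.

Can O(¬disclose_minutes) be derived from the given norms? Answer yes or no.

No

Premise 4 is O(record_report → ¬disclose_minutes), but O(record_report) is not derivable from the premises (the permission P(record_report) asserts only ¬O(¬record_report), not O(record_report)), so it does not yield O(¬disclose_minutes).
No other premise forces O(¬disclose_minutes). An ideal world satisfying every premise can still have ¬disclose_minutes false, so O(¬disclose_minutes) is not derivable.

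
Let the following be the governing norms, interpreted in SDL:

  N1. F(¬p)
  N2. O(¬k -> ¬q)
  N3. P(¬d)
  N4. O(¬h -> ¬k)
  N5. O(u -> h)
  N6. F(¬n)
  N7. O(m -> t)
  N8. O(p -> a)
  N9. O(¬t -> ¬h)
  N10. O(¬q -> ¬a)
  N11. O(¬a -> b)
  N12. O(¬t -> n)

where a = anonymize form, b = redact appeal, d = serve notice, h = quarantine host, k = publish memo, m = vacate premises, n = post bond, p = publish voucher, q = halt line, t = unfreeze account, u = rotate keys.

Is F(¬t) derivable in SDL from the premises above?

Yes

Premise 1, F(¬p), is equivalent to O(p).
Applying K to premise 8 (O(p -> a)) and O(p) yields O(a).
The contrapositive of premise 10 (O(¬q -> ¬a)) is O(a -> q), and O(a) is already established, so O(q).
Premise 2 is O(¬k -> ¬q); contrapositively O(q -> k). Since O(q) holds, K gives O(k).
Premise 4 is O(¬h -> ¬k); contrapositively O(k -> h). Since O(k) holds, K gives O(h).
Premise 9 is O(¬t -> ¬h); contrapositively O(h -> t). Since O(h) holds, K gives O(t).
Premises 3, 5, 6, 7, 11, 12 do not contribute to this derivation.
So O(t) holds, i.e. F(¬t). The claim follows.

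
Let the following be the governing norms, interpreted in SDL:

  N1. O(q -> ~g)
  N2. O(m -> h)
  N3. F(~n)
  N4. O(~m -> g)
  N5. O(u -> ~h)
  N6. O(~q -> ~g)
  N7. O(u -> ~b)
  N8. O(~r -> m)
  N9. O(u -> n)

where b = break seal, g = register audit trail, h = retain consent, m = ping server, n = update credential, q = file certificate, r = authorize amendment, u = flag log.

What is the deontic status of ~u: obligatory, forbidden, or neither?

Obligatory

By case analysis on q: premise 1 gives O(q -> ~g) and premise 6 gives O(~q -> ~g), so O(~g) either way.
The contrapositive of premise 4 (O(~m -> g)) is O(~g -> m), and O(~g) is already established, so O(m).
From O(m) and premise 2, O(m -> h), we obtain O(h).
Premise 5, O(u -> ~h), contraposes to O(h -> ~u); with O(h) we get O(~u).
Premises 3, 7, 8, 9 do not contribute to this derivation.
Hence ~u is obligatory.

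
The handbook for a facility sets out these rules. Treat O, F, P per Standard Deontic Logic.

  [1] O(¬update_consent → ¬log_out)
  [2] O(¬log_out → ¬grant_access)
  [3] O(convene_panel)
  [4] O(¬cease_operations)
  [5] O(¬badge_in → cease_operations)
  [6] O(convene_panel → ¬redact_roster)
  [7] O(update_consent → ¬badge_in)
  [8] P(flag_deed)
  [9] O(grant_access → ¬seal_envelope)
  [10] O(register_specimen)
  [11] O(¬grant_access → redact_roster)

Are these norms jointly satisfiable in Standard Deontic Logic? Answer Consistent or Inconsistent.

Inconsistent

Premise 4 states O(¬cease_operations) outright.
The contrapositive of premise 5 (O(¬badge_in → cease_operations)) is O(¬cease_operations → badge_in), and O(¬cease_operations) is already established, so O(badge_in).
Premise 7 is O(update_consent → ¬badge_in); contrapositively O(badge_in → ¬update_consent). Since O(badge_in) holds, K gives O(¬update_consent).
From O(¬update_consent) and premise 1, O(¬update_consent → ¬log_out), we obtain O(¬log_out).
Premise 2 is O(¬log_out → ¬grant_access); since O(¬log_out), deontic closure gives O(¬grant_access).
With premise 11, O(¬grant_access → redact_roster), the K-axiom yields O(redact_roster).
Premise 6 is O(convene_panel → ¬redact_roster); contrapositively O(redact_roster → ¬convene_panel). Since O(redact_roster) holds, K gives O(¬convene_panel).
Yet premise 3 states O(convene_panel).
We now have both O(¬convene_panel) and O(convene_panel) — convene_panel is simultaneously obligatory and forbidden, violating the D-axiom.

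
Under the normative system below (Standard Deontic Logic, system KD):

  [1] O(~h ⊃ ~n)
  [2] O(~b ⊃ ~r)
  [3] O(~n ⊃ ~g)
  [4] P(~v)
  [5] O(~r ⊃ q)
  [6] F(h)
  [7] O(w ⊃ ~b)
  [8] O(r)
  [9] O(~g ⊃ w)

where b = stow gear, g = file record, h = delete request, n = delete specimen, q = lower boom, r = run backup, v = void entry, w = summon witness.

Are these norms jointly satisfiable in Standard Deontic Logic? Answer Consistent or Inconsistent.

From premise 8 we have O(r).
Premise 2, O(~b ⊃ ~r), contraposes to O(r ⊃ b); with O(r) we get O(b).
The contrapositive of premise 7 (O(w ⊃ ~b)) is O(b ⊃ ~w), and O(b) is already established, so O(~w).
The contrapositive of premise 9 (O(~g ⊃ w)) is O(~w ⊃ g), and O(~w) is already established, so O(g).
The contrapositive of premise 3 (O(~n ⊃ ~g)) is O(g ⊃ n), and O(g) is already established, so O(n).
Premise 1 is O(~h ⊃ ~n); contrapositively O(n ⊃ h). Since O(n) holds, K gives O(h).
Yet premise 6 is F(h), i.e. O(~h).
We now have both O(h) and O(~h) — h is simultaneously obligatory and forbidden, violating the D-axiom.

Inconsistent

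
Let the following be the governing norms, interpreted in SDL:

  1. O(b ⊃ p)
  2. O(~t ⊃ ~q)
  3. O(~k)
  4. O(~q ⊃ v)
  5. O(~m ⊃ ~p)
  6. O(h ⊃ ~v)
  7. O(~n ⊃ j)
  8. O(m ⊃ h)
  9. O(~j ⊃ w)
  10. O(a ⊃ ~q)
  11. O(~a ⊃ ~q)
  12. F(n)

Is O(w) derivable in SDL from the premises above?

No

Premise 9 is O(~j ⊃ w), but O(~j) is not derivable from the premises, so it does not yield O(w).
No other premise forces O(w). An ideal world satisfying every premise can still have w false, so O(w) is not derivable.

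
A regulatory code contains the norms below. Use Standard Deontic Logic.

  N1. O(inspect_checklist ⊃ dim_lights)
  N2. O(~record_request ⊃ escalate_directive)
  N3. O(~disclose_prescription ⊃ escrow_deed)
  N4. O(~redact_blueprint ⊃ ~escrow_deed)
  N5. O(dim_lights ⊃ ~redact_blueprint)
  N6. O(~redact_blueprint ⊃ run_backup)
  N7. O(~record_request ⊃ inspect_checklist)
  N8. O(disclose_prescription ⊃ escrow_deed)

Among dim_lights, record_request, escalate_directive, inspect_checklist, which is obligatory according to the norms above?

Premises 8 and 3 cover both cases: O(disclose_prescription ⊃ escrow_deed) and O(~disclose_prescription ⊃ escrow_deed). Since disclose_prescription ∨ ~disclose_prescription is a tautology, O(escrow_deed) follows.
Premise 4, O(~redact_blueprint ⊃ ~escrow_deed), contraposes to O(escrow_deed ⊃ redact_blueprint); with O(escrow_deed) we get O(redact_blueprint).
The contrapositive of premise 5 (O(dim_lights ⊃ ~redact_blueprint)) is O(redact_blueprint ⊃ ~dim_lights), and O(redact_blueprint) is already established, so O(~dim_lights).
The contrapositive of premise 1 (O(inspect_checklist ⊃ dim_lights)) is O(~dim_lights ⊃ ~inspect_checklist), and O(~dim_lights) is already established, so O(~inspect_checklist).
Premise 7, O(~record_request ⊃ inspect_checklist), contraposes to O(~inspect_checklist ⊃ record_request); with O(~inspect_checklist) we get O(record_request).
So O(record_request) holds — record_request is obligatory. None of the other listed options is made obligatory by any chain of premises.

record_request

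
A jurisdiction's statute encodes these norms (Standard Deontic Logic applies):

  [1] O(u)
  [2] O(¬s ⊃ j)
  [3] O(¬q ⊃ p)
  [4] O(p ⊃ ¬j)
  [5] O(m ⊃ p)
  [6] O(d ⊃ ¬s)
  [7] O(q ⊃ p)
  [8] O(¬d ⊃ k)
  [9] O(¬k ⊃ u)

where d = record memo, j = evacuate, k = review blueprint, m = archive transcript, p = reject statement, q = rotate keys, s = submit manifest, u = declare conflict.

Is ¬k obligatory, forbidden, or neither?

Forbidden

Premises 7 and 3 are O(q ⊃ p) and O(¬q ⊃ p); every ideal world satisfies q or ¬q, so in either case p holds — hence O(p).
Premise 4 is O(p ⊃ ¬j); since O(p), deontic closure gives O(¬j).
Premise 2, O(¬s ⊃ j), contraposes to O(¬j ⊃ s); with O(¬j) we get O(s).
Premise 6 is O(d ⊃ ¬s); contrapositively O(s ⊃ ¬d). Since O(s) holds, K gives O(¬d).
Premise 8 is O(¬d ⊃ k); since O(¬d), deontic closure gives O(k).
Premises 1, 5, 9 do not contribute to this derivation.
Thus O(k), which is F(¬k): ¬k is forbidden.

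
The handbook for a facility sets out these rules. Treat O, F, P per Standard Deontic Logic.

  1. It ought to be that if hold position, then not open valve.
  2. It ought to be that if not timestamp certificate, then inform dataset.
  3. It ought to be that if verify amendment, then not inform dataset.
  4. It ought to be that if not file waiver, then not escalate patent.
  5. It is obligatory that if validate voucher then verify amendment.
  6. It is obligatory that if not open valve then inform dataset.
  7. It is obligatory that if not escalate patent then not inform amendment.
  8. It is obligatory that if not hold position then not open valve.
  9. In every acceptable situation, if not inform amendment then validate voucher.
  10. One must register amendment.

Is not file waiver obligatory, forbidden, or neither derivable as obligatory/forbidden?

Forbidden

Premises 8 and 1 cover both cases: O(¬hold_position → ¬open_valve) and O(hold_position → ¬open_valve). Since ¬hold_position ∨ hold_position is a tautology, O(¬open_valve) follows.
From O(¬open_valve) and premise 6, O(¬open_valve → inform_dataset), we obtain O(inform_dataset).
Premise 3 is O(verify_amendment → ¬inform_dataset); contrapositively O(inform_dataset → ¬verify_amendment). Since O(inform_dataset) holds, K gives O(¬verify_amendment).
The contrapositive of premise 5 (O(validate_voucher → verify_amendment)) is O(¬verify_amendment → ¬validate_voucher), and O(¬verify_amendment) is already established, so O(¬validate_voucher).
Premise 9 is O(¬inform_amendment → validate_voucher); contrapositively O(¬validate_voucher → inform_amendment). Since O(¬validate_voucher) holds, K gives O(inform_amendment).
Premise 7 is O(¬escalate_patent → ¬inform_amendment); contrapositively O(inform_amendment → escalate_patent). Since O(inform_amendment) holds, K gives O(escalate_patent).
Premise 4, O(¬file_waiver → ¬escalate_patent), contraposes to O(escalate_patent → file_waiver); with O(escalate_patent) we get O(file_waiver).
Premises 2, 10 do not contribute to this derivation.
Thus O(file_waiver), which is F(¬file_waiver): ¬file_waiver is forbidden.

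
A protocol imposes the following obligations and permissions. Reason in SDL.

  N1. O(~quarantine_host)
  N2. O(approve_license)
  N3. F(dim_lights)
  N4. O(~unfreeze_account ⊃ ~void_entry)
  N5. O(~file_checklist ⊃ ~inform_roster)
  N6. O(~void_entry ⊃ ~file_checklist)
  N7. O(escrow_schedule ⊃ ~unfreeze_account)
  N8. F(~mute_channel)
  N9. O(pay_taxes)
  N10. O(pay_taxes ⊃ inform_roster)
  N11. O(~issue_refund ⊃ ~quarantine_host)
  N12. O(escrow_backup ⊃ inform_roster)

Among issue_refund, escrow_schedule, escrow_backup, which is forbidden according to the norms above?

escrow_schedule

Premise 9 gives O(pay_taxes).
From O(pay_taxes) and premise 10, O(pay_taxes ⊃ inform_roster), we obtain O(inform_roster).
Premise 5, O(~file_checklist ⊃ ~inform_roster), contraposes to O(inform_roster ⊃ file_checklist); with O(inform_roster) we get O(file_checklist).
Premise 6, O(~void_entry ⊃ ~file_checklist), contraposes to O(file_checklist ⊃ void_entry); with O(file_checklist) we get O(void_entry).
Premise 4 is O(~unfreeze_account ⊃ ~void_entry); contrapositively O(void_entry ⊃ unfreeze_account). Since O(void_entry) holds, K gives O(unfreeze_account).
Premise 7, O(escrow_schedule ⊃ ~unfreeze_account), contraposes to O(unfreeze_account ⊃ ~escrow_schedule); with O(unfreeze_account) we get O(~escrow_schedule).
So O(~escrow_schedule) holds, i.e. escrow_schedule is forbidden. None of the other listed options is forbidden under the premises.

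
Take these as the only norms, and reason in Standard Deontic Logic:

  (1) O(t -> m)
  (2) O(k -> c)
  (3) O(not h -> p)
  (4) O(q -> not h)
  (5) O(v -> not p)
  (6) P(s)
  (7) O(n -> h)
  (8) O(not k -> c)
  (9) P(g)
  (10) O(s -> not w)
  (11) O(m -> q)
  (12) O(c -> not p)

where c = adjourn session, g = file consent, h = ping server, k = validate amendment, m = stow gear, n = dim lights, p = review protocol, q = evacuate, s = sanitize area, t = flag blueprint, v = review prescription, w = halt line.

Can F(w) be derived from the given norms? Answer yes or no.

No

Premise 10 is O(s -> not w), but O(s) is not derivable from the premises (the permission P(s) asserts only not O(not s), not O(s)), so it does not yield O(not w).
No other premise forces O(not w). An ideal world satisfying every premise can still have w true, so F(w) is not derivable.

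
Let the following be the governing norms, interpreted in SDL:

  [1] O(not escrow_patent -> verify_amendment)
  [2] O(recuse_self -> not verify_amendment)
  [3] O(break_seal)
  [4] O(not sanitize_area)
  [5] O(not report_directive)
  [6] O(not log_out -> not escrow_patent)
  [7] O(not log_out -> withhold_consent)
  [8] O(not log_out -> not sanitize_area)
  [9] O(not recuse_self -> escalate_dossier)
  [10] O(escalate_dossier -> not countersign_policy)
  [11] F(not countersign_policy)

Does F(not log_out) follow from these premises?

Premise 11 is F(not countersign_policy), i.e. O(countersign_policy).
The contrapositive of premise 10 (O(escalate_dossier -> not countersign_policy)) is O(countersign_policy -> not escalate_dossier), and O(countersign_policy) is already established, so O(not escalate_dossier).
Premise 9 is O(not recuse_self -> escalate_dossier); contrapositively O(not escalate_dossier -> recuse_self). Since O(not escalate_dossier) holds, K gives O(recuse_self).
From O(recuse_self) and premise 2, O(recuse_self -> not verify_amendment), we obtain O(not verify_amendment).
The contrapositive of premise 1 (O(not escrow_patent -> verify_amendment)) is O(not verify_amendment -> escrow_patent), and O(not verify_amendment) is already established, so O(escrow_patent).
The contrapositive of premise 6 (O(not log_out -> not escrow_patent)) is O(escrow_patent -> log_out), and O(escrow_patent) is already established, so O(log_out).
Premises 3, 4, 5, 7, 8 do not contribute to this derivation.
So O(log_out) holds, i.e. F(not log_out). The claim follows.

Yes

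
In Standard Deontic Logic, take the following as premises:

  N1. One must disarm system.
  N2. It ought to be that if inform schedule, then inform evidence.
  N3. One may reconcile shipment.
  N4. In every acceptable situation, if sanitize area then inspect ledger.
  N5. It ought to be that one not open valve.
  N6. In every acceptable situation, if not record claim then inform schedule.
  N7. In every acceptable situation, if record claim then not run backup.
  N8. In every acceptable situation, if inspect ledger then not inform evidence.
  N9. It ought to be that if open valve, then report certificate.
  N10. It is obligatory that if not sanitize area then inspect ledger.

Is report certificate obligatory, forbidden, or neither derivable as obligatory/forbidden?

Neither

Premise 9 is O(open_valve → report_certificate), but O(open_valve) is not derivable from the premises, so it does not yield O(report_certificate).
No premise or chain of K-axiom applications forces O(report_certificate), and none forces O(¬report_certificate). So report_certificate is neither obligatory nor forbidden under these norms.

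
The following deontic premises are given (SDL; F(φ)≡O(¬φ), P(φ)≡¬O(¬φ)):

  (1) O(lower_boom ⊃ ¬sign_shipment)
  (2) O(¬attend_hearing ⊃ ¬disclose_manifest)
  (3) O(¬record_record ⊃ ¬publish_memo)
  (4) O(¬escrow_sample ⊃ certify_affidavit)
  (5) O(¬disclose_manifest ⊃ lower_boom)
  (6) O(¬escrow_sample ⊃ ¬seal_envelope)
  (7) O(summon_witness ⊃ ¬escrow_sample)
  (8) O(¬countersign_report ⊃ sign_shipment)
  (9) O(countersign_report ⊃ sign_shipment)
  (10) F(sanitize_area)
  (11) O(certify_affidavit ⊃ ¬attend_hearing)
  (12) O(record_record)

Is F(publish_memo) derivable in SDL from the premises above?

No

Premise 3 is O(¬record_record ⊃ ¬publish_memo), but O(¬record_record) is not derivable from the premises, so it does not yield O(¬publish_memo).
No other premise forces O(¬publish_memo). An ideal world satisfying every premise can still have publish_memo true, so F(publish_memo) is not derivable.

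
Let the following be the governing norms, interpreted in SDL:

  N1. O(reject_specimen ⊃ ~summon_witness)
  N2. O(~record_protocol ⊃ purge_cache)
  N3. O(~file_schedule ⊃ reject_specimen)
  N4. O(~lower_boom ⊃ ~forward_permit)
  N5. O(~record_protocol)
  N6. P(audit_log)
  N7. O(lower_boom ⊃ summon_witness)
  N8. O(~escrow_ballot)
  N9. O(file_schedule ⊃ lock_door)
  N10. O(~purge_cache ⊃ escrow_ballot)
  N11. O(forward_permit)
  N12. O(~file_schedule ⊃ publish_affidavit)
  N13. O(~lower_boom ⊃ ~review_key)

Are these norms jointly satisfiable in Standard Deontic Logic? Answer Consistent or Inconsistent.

Consistent

Premise 10 is O(~purge_cache ⊃ escrow_ballot), but O(~purge_cache) is not derivable from the premises, so it does not yield O(escrow_ballot).
So O(escrow_ballot) is not derivable, and the apparent clash with O(~escrow_ballot) does not arise.
A world satisfying every obligation exists (e.g. audit_log=false, escrow_ballot=false, file_schedule=true, forward_permit=true, lock_door=true, lower_boom=true, publish_affidavit=false, purge_cache=true, record_protocol=false, reject_specimen=false, review_key=false, summon_witness=true); no atom is both obligatory and forbidden, so the set is consistent.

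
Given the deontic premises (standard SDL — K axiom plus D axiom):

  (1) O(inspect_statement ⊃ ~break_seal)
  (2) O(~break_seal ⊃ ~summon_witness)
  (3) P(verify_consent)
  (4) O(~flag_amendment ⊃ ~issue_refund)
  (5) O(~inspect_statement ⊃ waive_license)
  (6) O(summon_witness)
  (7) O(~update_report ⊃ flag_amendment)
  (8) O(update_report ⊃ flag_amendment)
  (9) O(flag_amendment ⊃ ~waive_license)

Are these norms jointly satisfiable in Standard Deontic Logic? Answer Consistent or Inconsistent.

By case analysis on update_report: premise 8 gives O(update_report ⊃ flag_amendment) and premise 7 gives O(~update_report ⊃ flag_amendment), so O(flag_amendment) either way.
Premise 9 is O(flag_amendment ⊃ ~waive_license); since O(flag_amendment), deontic closure gives O(~waive_license).
Premise 5, O(~inspect_statement ⊃ waive_license), contraposes to O(~waive_license ⊃ inspect_statement); with O(~waive_license) we get O(inspect_statement).
Premise 1 is O(inspect_statement ⊃ ~break_seal); since O(inspect_statement), deontic closure gives O(~break_seal).
With premise 2, O(~break_seal ⊃ ~summon_witness), the K-axiom yields O(~summon_witness).
However, premise 6 gives O(summon_witness).
We now have both O(~summon_witness) and O(summon_witness) — summon_witness is simultaneously obligatory and forbidden, violating the D-axiom.

Inconsistent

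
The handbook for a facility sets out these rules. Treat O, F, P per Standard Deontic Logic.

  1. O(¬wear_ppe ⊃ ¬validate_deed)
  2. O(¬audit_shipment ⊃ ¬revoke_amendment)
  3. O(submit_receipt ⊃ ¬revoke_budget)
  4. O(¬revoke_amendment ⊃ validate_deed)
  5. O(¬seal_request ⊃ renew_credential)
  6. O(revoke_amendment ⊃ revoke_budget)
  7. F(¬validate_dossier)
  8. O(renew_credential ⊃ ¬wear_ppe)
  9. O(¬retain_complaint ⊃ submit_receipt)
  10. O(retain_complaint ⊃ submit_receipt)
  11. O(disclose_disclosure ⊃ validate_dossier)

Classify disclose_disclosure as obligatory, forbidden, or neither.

Premise 11 is O(disclose_disclosure ⊃ validate_dossier); even if O(validate_dossier) held, inferring O(disclose_disclosure) would be affirming the consequent — invalid.
No premise or chain of K-axiom applications forces O(disclose_disclosure), and none forces O(¬disclose_disclosure). So disclose_disclosure is neither obligatory nor forbidden under these norms.

Neither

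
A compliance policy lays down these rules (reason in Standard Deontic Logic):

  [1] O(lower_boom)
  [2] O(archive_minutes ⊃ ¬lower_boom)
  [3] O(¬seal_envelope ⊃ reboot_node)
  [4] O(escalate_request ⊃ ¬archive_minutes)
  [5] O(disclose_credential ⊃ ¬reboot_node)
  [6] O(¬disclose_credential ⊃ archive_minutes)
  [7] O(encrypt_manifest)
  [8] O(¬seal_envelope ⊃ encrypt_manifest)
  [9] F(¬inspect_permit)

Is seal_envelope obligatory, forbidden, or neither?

Obligatory

Premise 1 gives O(lower_boom).
The contrapositive of premise 2 (O(archive_minutes ⊃ ¬lower_boom)) is O(lower_boom ⊃ ¬archive_minutes), and O(lower_boom) is already established, so O(¬archive_minutes).
Premise 6 is O(¬disclose_credential ⊃ archive_minutes); contrapositively O(¬archive_minutes ⊃ disclose_credential). Since O(¬archive_minutes) holds, K gives O(disclose_credential).
With premise 5, O(disclose_credential ⊃ ¬reboot_node), the K-axiom yields O(¬reboot_node).
The contrapositive of premise 3 (O(¬seal_envelope ⊃ reboot_node)) is O(¬reboot_node ⊃ seal_envelope), and O(¬reboot_node) is already established, so O(seal_envelope).
Premises 4, 7, 8, 9 do not contribute to this derivation.
Hence seal_envelope is obligatory.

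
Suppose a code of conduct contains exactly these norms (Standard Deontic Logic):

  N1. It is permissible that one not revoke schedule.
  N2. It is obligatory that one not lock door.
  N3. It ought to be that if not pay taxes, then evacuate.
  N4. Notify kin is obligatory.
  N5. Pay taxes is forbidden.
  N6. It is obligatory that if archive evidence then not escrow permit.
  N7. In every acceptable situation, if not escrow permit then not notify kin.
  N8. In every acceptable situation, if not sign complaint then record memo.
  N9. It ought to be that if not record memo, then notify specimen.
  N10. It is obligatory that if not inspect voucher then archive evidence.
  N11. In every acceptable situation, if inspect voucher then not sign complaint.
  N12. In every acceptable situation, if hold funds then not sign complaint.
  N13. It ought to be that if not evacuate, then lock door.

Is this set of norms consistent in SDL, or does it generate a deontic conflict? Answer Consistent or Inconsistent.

Consistent

Premise 13 is O(¬evacuate → lock_door), but O(¬evacuate) is not derivable from the premises, so it does not yield O(lock_door).
So O(lock_door) is not derivable, and the apparent clash with O(¬lock_door) does not arise.
A world satisfying every obligation exists (e.g. archive_evidence=false, escrow_permit=true, evacuate=true, hold_funds=false, inspect_voucher=true, lock_door=false, notify_kin=true, notify_specimen=false, pay_taxes=false, record_memo=true, revoke_schedule=false, sign_complaint=false); no atom is both obligatory and forbidden, so the set is consistent.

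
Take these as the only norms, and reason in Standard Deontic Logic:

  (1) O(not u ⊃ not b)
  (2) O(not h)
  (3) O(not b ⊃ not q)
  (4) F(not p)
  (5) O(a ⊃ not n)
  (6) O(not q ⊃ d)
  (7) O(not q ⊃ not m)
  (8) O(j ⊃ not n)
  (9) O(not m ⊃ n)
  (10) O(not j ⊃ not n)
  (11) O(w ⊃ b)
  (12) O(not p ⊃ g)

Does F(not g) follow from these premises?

No

Premise 12 is O(not p ⊃ g), but O(not p) is not derivable from the premises, so it does not yield O(g).
No other premise forces O(g). An ideal world satisfying every premise can still have not g true, so F(not g) is not derivable.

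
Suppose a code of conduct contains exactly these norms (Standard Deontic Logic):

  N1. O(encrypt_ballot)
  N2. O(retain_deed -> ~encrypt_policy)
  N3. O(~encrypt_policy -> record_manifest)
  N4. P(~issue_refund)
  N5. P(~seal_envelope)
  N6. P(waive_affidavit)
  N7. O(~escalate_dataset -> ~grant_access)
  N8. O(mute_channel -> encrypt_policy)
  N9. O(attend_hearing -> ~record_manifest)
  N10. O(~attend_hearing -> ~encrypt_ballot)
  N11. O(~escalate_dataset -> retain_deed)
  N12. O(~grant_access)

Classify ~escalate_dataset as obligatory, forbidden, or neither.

Forbidden

Premise 1 states O(encrypt_ballot) outright.
The contrapositive of premise 10 (O(~attend_hearing -> ~encrypt_ballot)) is O(encrypt_ballot -> attend_hearing), and O(encrypt_ballot) is already established, so O(attend_hearing).
Premise 9 is O(attend_hearing -> ~record_manifest); since O(attend_hearing), deontic closure gives O(~record_manifest).
Premise 3 is O(~encrypt_policy -> record_manifest); contrapositively O(~record_manifest -> encrypt_policy). Since O(~record_manifest) holds, K gives O(encrypt_policy).
Premise 2, O(retain_deed -> ~encrypt_policy), contraposes to O(encrypt_policy -> ~retain_deed); with O(encrypt_policy) we get O(~retain_deed).
Premise 11 is O(~escalate_dataset -> retain_deed); contrapositively O(~retain_deed -> escalate_dataset). Since O(~retain_deed) holds, K gives O(escalate_dataset).
Premises 4, 5, 6, 7, 8, 12 do not contribute to this derivation.
Thus O(escalate_dataset), which is F(~escalate_dataset): ~escalate_dataset is forbidden.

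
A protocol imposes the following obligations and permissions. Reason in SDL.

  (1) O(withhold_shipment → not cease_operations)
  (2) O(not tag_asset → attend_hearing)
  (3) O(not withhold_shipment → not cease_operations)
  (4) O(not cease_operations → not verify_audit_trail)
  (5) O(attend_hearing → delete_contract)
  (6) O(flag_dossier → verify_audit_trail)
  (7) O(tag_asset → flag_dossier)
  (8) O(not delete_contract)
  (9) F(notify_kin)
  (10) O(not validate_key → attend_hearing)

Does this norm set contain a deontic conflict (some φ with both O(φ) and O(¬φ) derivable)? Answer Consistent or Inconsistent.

By case analysis on not withhold_shipment: premise 3 gives O(not withhold_shipment → not cease_operations) and premise 1 gives O(withhold_shipment → not cease_operations), so O(not cease_operations) either way.
Premise 4 is O(not cease_operations → not verify_audit_trail); since O(not cease_operations), deontic closure gives O(not verify_audit_trail).
Premise 6, O(flag_dossier → verify_audit_trail), contraposes to O(not verify_audit_trail → not flag_dossier); with O(not verify_audit_trail) we get O(not flag_dossier).
The contrapositive of premise 7 (O(tag_asset → flag_dossier)) is O(not flag_dossier → not tag_asset), and O(not flag_dossier) is already established, so O(not tag_asset).
Premise 2 is O(not tag_asset → attend_hearing); since O(not tag_asset), deontic closure gives O(attend_hearing).
Applying K to premise 5 (O(attend_hearing → delete_contract)) and O(attend_hearing) yields O(delete_contract).
However, premise 8 gives O(not delete_contract).
We now have both O(delete_contract) and O(not delete_contract) — delete_contract is simultaneously obligatory and forbidden, violating the D-axiom.

Inconsistent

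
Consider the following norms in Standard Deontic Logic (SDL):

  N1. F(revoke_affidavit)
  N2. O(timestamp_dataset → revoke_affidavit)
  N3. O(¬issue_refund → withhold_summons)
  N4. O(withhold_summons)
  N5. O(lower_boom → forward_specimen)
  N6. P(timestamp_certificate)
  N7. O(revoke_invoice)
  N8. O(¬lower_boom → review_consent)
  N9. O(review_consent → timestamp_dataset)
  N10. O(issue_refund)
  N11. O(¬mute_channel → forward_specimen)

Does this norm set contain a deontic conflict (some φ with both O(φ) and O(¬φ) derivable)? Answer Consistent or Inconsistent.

Consistent

Premise 3 is O(¬issue_refund → withhold_summons); even if O(withhold_summons) held, inferring O(¬issue_refund) would be affirming the consequent — invalid.
So O(¬issue_refund) is not derivable, and the apparent clash with O(issue_refund) does not arise.
A world satisfying every obligation exists (e.g. forward_specimen=true, issue_refund=true, lower_boom=true, mute_channel=false, review_consent=false, revoke_affidavit=false, revoke_invoice=true, timestamp_certificate=false, timestamp_dataset=false, withhold_summons=true); no atom is both obligatory and forbidden, so the set is consistent.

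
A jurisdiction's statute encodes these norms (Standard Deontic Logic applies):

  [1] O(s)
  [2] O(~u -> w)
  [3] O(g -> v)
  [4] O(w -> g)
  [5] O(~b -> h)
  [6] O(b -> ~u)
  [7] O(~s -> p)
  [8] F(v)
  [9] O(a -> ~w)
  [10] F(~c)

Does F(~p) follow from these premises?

No

Premise 7 is O(~s -> p), but O(~s) is not derivable from the premises, so it does not yield O(p).
No other premise forces O(p). An ideal world satisfying every premise can still have ~p true, so F(~p) is not derivable.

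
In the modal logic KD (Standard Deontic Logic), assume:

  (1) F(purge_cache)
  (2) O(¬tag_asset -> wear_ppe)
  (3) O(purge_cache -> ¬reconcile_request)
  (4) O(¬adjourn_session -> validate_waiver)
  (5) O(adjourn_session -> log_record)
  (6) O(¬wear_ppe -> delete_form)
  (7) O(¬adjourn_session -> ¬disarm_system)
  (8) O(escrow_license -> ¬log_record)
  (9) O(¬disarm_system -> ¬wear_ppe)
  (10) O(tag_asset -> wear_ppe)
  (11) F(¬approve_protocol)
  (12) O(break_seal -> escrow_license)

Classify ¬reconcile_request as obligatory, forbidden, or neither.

Premise 3 is O(purge_cache -> ¬reconcile_request), but O(purge_cache) is not derivable from the premises, so it does not yield O(¬reconcile_request).
No premise or chain of K-axiom applications forces O(¬reconcile_request), and none forces O(reconcile_request). So ¬reconcile_request is neither obligatory nor forbidden under these norms.

Neither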